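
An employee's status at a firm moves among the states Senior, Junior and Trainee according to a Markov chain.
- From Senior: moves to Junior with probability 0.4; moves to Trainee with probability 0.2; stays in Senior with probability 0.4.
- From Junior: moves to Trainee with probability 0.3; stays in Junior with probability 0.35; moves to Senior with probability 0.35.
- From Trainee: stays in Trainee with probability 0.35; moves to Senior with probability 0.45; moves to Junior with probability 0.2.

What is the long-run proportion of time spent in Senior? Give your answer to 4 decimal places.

0.3973

Let the stationary distribution be π with π = πP and π_1 + π_2 + π_3 = 1.
π_1 = 0.4·π_1 + 0.35·π_2 + 0.45·π_3
π_2 = 0.4·π_1 + 0.35·π_2 + 0.2·π_3
Solving with the normalization constraint gives π = (0.3973, 0.3288, 0.2740).
So the stationary probability of Senior is 0.3973.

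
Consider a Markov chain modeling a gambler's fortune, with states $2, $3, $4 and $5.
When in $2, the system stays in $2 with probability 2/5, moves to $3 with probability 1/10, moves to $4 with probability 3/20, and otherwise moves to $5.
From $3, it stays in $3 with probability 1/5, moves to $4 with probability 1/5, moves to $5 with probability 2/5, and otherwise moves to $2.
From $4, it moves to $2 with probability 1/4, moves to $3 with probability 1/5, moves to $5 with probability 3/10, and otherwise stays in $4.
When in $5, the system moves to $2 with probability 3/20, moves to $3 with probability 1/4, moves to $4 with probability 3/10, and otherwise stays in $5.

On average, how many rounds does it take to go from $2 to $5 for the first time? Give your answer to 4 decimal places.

2.8750

Let t(s) be the expected number of rounds to first reach $5 from state s, with t($5) = 0. Conditioning on the first round:
t($2) = 1 + 0.4·t($2) + 0.1·t($3) + 0.15·t($4)
t($3) = 1 + 0.2·t($2) + 0.2·t($3) + 0.2·t($4)
t($4) = 1 + 0.25·t($2) + 0.2·t($3) + 0.25·t($4)
Solving: t($2) = 2.8750, t($3) = 2.7232, t($4) = 3.0179.
Expected rounds from $2 to $5: 2.8750.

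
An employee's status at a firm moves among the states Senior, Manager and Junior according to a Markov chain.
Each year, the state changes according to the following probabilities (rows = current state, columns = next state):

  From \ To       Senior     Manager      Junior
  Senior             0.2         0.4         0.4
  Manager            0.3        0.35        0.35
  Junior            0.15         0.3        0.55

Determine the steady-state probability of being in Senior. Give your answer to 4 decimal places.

Let the stationary distribution be π with π = πP and π_1 + π_2 + π_3 = 1.
π_1 = 0.2·π_1 + 0.3·π_2 + 0.15·π_3
π_2 = 0.4·π_1 + 0.35·π_2 + 0.3·π_3
Solving with the normalization constraint gives π = (0.2113, 0.3380, 0.4507).
So the stationary probability of Senior is 0.2113.

0.2113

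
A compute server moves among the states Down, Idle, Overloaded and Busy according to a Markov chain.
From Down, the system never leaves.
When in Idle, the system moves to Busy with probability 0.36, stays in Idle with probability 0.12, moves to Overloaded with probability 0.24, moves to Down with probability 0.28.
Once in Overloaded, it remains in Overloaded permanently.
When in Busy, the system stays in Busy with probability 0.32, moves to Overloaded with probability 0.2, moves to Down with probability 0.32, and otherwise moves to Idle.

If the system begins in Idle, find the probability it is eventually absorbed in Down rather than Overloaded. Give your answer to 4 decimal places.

0.5651

Let h(s) be the probability of absorption at Down starting from transient state s. Then h(Down) = 1 and h(Overloaded) = 0. By first-step analysis:
h(Idle) = 0.28·1 + 0.12·h(Idle) + 0.24·0 + 0.36·h(Busy)
h(Busy) = 0.32·1 + 0.16·h(Idle) + 0.2·0 + 0.32·h(Busy)
Solving: h(Idle) = 0.5651, h(Busy) = 0.6036.
Starting from Idle, the probability is 0.5651.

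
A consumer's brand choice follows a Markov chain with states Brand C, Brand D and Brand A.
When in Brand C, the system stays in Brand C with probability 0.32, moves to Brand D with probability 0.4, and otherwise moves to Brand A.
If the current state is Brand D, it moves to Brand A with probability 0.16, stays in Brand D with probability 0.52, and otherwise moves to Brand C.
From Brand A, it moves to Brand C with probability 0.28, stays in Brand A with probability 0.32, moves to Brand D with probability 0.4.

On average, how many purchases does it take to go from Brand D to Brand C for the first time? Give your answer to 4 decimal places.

3.2012

Let t(s) be the expected number of purchases to first reach Brand C from state s, with t(Brand C) = 0. Conditioning on the first purchase:
t(Brand D) = 1 + 0.52·t(Brand D) + 0.16·t(Brand A)
t(Brand A) = 1 + 0.4·t(Brand D) + 0.32·t(Brand A)
Solving: t(Brand D) = 3.2012, t(Brand A) = 3.3537.
Expected purchases from Brand D to Brand C: 3.2012.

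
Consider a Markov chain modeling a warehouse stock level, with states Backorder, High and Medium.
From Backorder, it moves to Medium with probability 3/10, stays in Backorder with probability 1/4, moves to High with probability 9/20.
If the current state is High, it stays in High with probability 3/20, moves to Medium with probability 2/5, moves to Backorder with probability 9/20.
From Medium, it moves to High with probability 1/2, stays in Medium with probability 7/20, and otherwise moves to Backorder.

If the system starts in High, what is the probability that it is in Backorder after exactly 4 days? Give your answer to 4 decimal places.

0.2819

Propagate the distribution vector 4 days from High.
After 0 days: (0.0000, 1.0000, 0.0000)
After 1 day: (0.4500, 0.1500, 0.4000)
After 2 days: (0.2400, 0.4250, 0.3350)
After 3 days: (0.3015, 0.3393, 0.3593)
After 4 days: (0.2819, 0.3662, 0.3519)
P(in Backorder after 4 days) = 0.2819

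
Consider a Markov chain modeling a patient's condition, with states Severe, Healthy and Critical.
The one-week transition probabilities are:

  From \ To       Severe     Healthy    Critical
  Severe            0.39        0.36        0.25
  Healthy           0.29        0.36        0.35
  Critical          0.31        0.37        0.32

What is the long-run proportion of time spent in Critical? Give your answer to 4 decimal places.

Let the stationary distribution be π with π = πP and π_1 + π_2 + π_3 = 1.
π_1 = 0.39·π_1 + 0.29·π_2 + 0.31·π_3
π_2 = 0.36·π_1 + 0.36·π_2 + 0.37·π_3
Solving with the normalization constraint gives π = (0.3291, 0.3631, 0.3079).
So the stationary probability of Critical is 0.3079.

0.3079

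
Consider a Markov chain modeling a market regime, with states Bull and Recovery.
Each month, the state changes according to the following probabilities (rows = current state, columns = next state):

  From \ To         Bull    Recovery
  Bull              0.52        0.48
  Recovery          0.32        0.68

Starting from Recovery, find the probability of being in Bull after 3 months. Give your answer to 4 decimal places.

0.3968

Propagate the distribution vector 3 months from Recovery.
After 0 months: (0.0000, 1.0000)
After 1 month: (0.3200, 0.6800)
After 2 months: (0.3840, 0.6160)
After 3 months: (0.3968, 0.6032)
P(in Bull after 3 months) = 0.3968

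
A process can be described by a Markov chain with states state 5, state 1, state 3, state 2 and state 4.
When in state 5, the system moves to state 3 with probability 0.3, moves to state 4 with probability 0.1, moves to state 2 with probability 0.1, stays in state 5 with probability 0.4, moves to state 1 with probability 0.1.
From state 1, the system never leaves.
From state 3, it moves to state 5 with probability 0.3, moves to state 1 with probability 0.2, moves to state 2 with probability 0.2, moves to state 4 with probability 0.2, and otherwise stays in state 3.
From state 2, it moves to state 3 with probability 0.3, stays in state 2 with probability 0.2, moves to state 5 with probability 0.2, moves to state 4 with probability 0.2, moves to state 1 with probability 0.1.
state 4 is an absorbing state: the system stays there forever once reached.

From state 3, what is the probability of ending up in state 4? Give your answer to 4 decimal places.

Let h(s) be the probability of absorption at state 4 starting from transient state s. Then h(state 4) = 1 and h(state 1) = 0. By first-step analysis:
h(state 5) = 0.4·h(state 5) + 0.1·0 + 0.3·h(state 3) + 0.1·h(state 2) + 0.1·1
h(state 3) = 0.3·h(state 5) + 0.2·0 + 0.1·h(state 3) + 0.2·h(state 2) + 0.2·1
h(state 2) = 0.2·h(state 5) + 0.1·0 + 0.3·h(state 3) + 0.2·h(state 2) + 0.2·1
Solving: h(state 5) = 0.5263, h(state 3) = 0.5263, h(state 2) = 0.5789.
Starting from state 3, the probability is 0.5263.

0.5263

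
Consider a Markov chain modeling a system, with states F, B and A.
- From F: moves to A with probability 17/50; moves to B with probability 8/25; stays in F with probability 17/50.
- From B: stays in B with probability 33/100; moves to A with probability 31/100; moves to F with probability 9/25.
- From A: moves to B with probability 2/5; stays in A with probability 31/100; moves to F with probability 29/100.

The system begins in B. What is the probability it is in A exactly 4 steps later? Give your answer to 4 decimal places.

Propagate the distribution vector 4 steps from B.
After 0 steps: (0.0000, 1.0000, 0.0000)
After 1 step: (0.3600, 0.3300, 0.3100)
After 2 steps: (0.3311, 0.3481, 0.3208)
After 3 steps: (0.3309, 0.3491, 0.3199)
After 4 steps: (0.3310, 0.3491, 0.3199)
P(in A after 4 steps) = 0.3199

0.3199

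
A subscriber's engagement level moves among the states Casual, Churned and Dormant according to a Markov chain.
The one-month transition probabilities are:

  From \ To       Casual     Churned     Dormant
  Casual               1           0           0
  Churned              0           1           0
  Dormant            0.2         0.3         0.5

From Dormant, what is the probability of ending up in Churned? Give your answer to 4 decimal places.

Let h(s) be the probability of absorption at Churned starting from transient state s. Then h(Churned) = 1 and h(Casual) = 0. By first-step analysis:
h(Dormant) = 0.2·0 + 0.3·1 + 0.5·h(Dormant)
Solving: h(Dormant) = 0.6000.
Starting from Dormant, the probability is 0.6000.

0.6000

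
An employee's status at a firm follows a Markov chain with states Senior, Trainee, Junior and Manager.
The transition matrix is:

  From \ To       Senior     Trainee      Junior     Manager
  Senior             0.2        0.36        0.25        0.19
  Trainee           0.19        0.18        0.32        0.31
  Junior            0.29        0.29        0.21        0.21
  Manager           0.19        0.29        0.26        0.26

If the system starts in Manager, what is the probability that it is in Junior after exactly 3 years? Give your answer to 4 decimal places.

0.2610

Propagate the distribution vector 3 years from Manager.
After 0 years: (0.0000, 0.0000, 0.0000, 1.0000)
After 1 year: (0.1900, 0.2900, 0.2600, 0.2600)
After 2 years: (0.2179, 0.2714, 0.2625, 0.2482)
After 3 years: (0.2184, 0.2754, 0.2610, 0.2452)
P(in Junior after 3 years) = 0.2610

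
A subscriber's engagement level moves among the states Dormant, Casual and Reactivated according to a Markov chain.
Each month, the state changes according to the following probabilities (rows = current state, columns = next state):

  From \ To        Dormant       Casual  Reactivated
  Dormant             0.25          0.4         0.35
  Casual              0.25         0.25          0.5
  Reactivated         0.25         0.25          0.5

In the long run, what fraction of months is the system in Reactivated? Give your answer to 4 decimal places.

0.4625

Let the stationary distribution be π with π = πP and π_1 + π_2 + π_3 = 1.
π_1 = 0.25·π_1 + 0.25·π_2 + 0.25·π_3
π_2 = 0.4·π_1 + 0.25·π_2 + 0.25·π_3
Solving with the normalization constraint gives π = (0.2500, 0.2875, 0.4625).
So the stationary probability of Reactivated is 0.4625.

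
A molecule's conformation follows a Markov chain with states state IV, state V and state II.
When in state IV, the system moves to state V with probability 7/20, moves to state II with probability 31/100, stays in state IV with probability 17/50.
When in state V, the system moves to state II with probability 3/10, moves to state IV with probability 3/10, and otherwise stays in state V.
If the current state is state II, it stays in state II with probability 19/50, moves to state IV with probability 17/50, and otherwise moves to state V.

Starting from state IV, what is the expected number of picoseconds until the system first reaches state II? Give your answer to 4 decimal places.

Let t(s) be the expected number of picoseconds to first reach state II from state s, with t(state II) = 0. Conditioning on the first picosecond:
t(state IV) = 1 + 0.34·t(state IV) + 0.35·t(state V)
t(state V) = 1 + 0.3·t(state IV) + 0.4·t(state V)
Solving: t(state IV) = 3.2646, t(state V) = 3.2990.
Expected picoseconds from state IV to state II: 3.2646.

3.2646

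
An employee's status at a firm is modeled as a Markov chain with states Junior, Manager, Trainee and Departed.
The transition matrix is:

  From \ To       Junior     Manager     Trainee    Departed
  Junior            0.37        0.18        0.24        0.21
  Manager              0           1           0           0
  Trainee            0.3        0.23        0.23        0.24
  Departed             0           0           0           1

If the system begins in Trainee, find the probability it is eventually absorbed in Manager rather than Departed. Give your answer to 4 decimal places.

Let h(s) be the probability of absorption at Manager starting from transient state s. Then h(Manager) = 1 and h(Departed) = 0. By first-step analysis:
h(Junior) = 0.37·h(Junior) + 0.18·1 + 0.24·h(Trainee) + 0.21·0
h(Trainee) = 0.3·h(Junior) + 0.23·1 + 0.23·h(Trainee) + 0.24·0
Solving: h(Junior) = 0.4691, h(Trainee) = 0.4815.
Starting from Trainee, the probability is 0.4815.

0.4815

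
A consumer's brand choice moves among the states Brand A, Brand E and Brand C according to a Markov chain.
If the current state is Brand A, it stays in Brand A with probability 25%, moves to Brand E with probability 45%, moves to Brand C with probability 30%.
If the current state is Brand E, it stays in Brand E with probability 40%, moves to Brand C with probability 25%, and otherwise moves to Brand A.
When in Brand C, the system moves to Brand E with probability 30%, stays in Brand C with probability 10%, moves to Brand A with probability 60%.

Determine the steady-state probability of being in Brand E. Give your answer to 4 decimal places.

0.3952

Let the stationary distribution be π with π = πP and π_1 + π_2 + π_3 = 1.
π_1 = 0.25·π_1 + 0.35·π_2 + 0.6·π_3
π_2 = 0.45·π_1 + 0.4·π_2 + 0.3·π_3
Solving with the normalization constraint gives π = (0.3713, 0.3952, 0.2335).
So the stationary probability of Brand E is 0.3952.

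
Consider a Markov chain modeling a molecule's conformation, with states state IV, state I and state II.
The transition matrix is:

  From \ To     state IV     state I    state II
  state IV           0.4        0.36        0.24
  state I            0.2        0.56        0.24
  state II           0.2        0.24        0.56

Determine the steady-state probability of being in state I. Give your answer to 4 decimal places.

0.3971

Let the stationary distribution be π with π = πP and π_1 + π_2 + π_3 = 1.
π_1 = 0.4·π_1 + 0.2·π_2 + 0.2·π_3
π_2 = 0.36·π_1 + 0.56·π_2 + 0.24·π_3
Solving with the normalization constraint gives π = (0.2500, 0.3971, 0.3529).
So the stationary probability of state I is 0.3971.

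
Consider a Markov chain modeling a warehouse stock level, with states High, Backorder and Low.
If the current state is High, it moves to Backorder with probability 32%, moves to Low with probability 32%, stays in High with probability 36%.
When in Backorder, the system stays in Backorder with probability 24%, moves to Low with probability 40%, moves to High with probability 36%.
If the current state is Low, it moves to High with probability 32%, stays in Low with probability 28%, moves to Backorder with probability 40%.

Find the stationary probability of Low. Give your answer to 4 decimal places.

0.3324

Let the stationary distribution be π with π = πP and π_1 + π_2 + π_3 = 1.
π_1 = 0.36·π_1 + 0.36·π_2 + 0.32·π_3
π_2 = 0.32·π_1 + 0.24·π_2 + 0.4·π_3
Solving with the normalization constraint gives π = (0.3467, 0.3209, 0.3324).
So the stationary probability of Low is 0.3324.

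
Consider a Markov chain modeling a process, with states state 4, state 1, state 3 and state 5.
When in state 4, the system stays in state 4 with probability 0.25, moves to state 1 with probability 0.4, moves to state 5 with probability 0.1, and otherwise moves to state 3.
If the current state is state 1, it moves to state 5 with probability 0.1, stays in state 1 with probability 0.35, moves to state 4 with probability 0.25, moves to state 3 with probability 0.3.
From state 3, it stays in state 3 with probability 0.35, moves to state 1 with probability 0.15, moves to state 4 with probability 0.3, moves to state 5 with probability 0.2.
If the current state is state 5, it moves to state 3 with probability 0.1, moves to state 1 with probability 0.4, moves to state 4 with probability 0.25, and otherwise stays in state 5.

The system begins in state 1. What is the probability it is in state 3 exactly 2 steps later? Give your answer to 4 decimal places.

0.2825

Propagate the distribution vector 2 steps from state 1.
After 0 steps: (0.0000, 1.0000, 0.0000, 0.0000)
After 1 step: (0.2500, 0.3500, 0.3000, 0.1000)
After 2 steps: (0.2650, 0.3075, 0.2825, 0.1450)
P(in state 3 after 2 steps) = 0.2825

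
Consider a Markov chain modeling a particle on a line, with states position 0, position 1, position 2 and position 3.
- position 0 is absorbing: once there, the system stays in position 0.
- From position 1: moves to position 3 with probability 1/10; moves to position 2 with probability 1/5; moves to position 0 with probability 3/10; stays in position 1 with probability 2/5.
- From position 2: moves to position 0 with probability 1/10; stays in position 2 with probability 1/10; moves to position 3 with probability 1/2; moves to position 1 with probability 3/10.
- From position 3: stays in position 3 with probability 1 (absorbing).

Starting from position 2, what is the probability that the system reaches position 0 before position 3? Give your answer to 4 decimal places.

0.3125

Let h(s) be the probability of absorption at position 0 starting from transient state s. Then h(position 0) = 1 and h(position 3) = 0. By first-step analysis:
h(position 1) = 0.3·1 + 0.4·h(position 1) + 0.2·h(position 2) + 0.1·0
h(position 2) = 0.1·1 + 0.3·h(position 1) + 0.1·h(position 2) + 0.5·0
Solving: h(position 1) = 0.6042, h(position 2) = 0.3125.
Starting from position 2, the probability is 0.3125.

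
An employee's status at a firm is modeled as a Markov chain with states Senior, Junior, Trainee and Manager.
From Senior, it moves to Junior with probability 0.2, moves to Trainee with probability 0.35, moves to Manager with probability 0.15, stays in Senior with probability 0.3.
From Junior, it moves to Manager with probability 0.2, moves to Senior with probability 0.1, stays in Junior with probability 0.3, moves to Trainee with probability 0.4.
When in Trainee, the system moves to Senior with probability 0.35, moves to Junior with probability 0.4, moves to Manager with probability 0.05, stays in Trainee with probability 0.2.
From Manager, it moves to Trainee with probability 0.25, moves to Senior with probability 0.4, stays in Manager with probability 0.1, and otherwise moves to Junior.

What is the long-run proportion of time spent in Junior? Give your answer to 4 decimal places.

0.2974

Let the stationary distribution be π with π = πP and π_1 + π_2 + π_3 + π_4 = 1.
π_1 = 0.3·π_1 + 0.1·π_2 + 0.35·π_3 + 0.4·π_4
π_2 = 0.2·π_1 + 0.3·π_2 + 0.4·π_3 + 0.25·π_4
π_3 = 0.35·π_1 + 0.4·π_2 + 0.2·π_3 + 0.25·π_4
Solving with the normalization constraint gives π = (0.2686, 0.2974, 0.3062, 0.1279).
So the stationary probability of Junior is 0.2974.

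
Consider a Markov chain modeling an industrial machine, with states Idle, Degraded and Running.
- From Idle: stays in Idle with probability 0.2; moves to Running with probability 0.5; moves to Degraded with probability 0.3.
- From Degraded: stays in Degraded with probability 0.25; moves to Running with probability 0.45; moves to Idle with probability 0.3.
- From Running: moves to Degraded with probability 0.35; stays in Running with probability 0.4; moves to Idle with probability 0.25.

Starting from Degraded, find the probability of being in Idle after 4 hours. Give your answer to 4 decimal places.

Propagate the distribution vector 4 hours from Degraded.
After 0 hours: (0.0000, 1.0000, 0.0000)
After 1 hour: (0.3000, 0.2500, 0.4500)
After 2 hours: (0.2475, 0.3100, 0.4425)
After 3 hours: (0.2531, 0.3066, 0.4403)
After 4 hours: (0.2527, 0.3067, 0.4406)
P(in Idle after 4 hours) = 0.2527

0.2527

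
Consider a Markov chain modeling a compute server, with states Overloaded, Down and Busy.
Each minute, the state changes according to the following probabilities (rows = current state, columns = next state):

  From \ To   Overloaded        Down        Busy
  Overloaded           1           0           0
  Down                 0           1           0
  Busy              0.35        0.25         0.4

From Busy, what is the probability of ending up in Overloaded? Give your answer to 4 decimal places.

Let h(s) be the probability of absorption at Overloaded starting from transient state s. Then h(Overloaded) = 1 and h(Down) = 0. By first-step analysis:
h(Busy) = 0.35·1 + 0.25·0 + 0.4·h(Busy)
Solving: h(Busy) = 0.5833.
Starting from Busy, the probability is 0.5833.

0.5833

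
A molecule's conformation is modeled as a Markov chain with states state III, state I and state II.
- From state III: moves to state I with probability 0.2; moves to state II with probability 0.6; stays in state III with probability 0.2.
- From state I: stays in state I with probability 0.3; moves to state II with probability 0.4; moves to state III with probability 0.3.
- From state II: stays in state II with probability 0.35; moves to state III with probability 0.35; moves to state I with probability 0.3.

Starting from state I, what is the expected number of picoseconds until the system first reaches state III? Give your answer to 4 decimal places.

3.1343

Let t(s) be the expected number of picoseconds to first reach state III from state s, with t(state III) = 0. Conditioning on the first picosecond:
t(state I) = 1 + 0.3·t(state I) + 0.4·t(state II)
t(state II) = 1 + 0.3·t(state I) + 0.35·t(state II)
Solving: t(state I) = 3.1343, t(state II) = 2.9851.
Expected picoseconds from state I to state III: 3.1343.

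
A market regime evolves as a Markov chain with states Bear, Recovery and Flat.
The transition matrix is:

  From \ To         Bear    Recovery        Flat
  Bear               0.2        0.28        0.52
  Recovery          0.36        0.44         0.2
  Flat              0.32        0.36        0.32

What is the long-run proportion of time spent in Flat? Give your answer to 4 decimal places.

0.3359

Let the stationary distribution be π with π = πP and π_1 + π_2 + π_3 = 1.
π_1 = 0.2·π_1 + 0.36·π_2 + 0.32·π_3
π_2 = 0.28·π_1 + 0.44·π_2 + 0.36·π_3
Solving with the normalization constraint gives π = (0.2988, 0.3653, 0.3359).
So the stationary probability of Flat is 0.3359.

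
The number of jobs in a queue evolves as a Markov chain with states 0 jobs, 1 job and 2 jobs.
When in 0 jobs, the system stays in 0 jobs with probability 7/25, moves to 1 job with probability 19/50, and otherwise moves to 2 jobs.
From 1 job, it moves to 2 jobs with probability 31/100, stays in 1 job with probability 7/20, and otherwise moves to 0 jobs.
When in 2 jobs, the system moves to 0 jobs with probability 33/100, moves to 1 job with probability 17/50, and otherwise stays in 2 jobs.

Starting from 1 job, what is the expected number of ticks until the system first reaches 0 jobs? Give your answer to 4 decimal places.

2.9688

Let t(s) be the expected number of ticks to first reach 0 jobs from state s, with t(0 jobs) = 0. Conditioning on the first tick:
t(1 job) = 1 + 0.35·t(1 job) + 0.31·t(2 jobs)
t(2 jobs) = 1 + 0.34·t(1 job) + 0.33·t(2 jobs)
Solving: t(1 job) = 2.9688, t(2 jobs) = 2.9991.
Expected ticks from 1 job to 0 jobs: 2.9688.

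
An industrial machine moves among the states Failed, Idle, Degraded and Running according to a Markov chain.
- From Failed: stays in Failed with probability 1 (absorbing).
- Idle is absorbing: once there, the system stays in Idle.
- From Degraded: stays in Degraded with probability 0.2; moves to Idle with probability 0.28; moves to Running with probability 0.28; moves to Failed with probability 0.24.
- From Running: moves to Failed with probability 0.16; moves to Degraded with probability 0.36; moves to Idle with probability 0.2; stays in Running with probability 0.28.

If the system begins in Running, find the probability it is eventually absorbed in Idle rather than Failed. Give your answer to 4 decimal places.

Let h(s) be the probability of absorption at Idle starting from transient state s. Then h(Idle) = 1 and h(Failed) = 0. By first-step analysis:
h(Degraded) = 0.24·0 + 0.28·1 + 0.2·h(Degraded) + 0.28·h(Running)
h(Running) = 0.16·0 + 0.2·1 + 0.36·h(Degraded) + 0.28·h(Running)
Solving: h(Degraded) = 0.5421, h(Running) = 0.5488.
Starting from Running, the probability is 0.5488.

0.5488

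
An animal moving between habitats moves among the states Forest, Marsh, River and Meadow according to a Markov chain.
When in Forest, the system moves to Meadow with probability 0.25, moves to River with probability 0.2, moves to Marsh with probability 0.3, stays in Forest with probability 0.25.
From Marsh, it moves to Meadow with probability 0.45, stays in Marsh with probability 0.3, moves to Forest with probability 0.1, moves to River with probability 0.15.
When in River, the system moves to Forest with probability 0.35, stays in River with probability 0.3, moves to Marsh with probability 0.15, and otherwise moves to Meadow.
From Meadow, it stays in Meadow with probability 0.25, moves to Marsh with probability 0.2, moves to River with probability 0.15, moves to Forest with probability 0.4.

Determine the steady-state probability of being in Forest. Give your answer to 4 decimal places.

Let the stationary distribution be π with π = πP and π_1 + π_2 + π_3 + π_4 = 1.
π_1 = 0.25·π_1 + 0.1·π_2 + 0.35·π_3 + 0.4·π_4
π_2 = 0.3·π_1 + 0.3·π_2 + 0.15·π_3 + 0.2·π_4
π_3 = 0.2·π_1 + 0.15·π_2 + 0.3·π_3 + 0.15·π_4
Solving with the normalization constraint gives π = (0.2763, 0.2422, 0.1927, 0.2888).
So the stationary probability of Forest is 0.2763.

0.2763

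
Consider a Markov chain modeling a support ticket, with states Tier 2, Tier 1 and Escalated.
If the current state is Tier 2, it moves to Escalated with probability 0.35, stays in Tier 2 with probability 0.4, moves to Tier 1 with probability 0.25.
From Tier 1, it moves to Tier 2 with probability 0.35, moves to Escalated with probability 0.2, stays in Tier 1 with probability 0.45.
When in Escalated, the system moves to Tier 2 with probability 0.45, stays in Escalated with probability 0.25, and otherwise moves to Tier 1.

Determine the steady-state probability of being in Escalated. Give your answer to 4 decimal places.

Let the stationary distribution be π with π = πP and π_1 + π_2 + π_3 = 1.
π_1 = 0.4·π_1 + 0.35·π_2 + 0.45·π_3
π_2 = 0.25·π_1 + 0.45·π_2 + 0.3·π_3
Solving with the normalization constraint gives π = (0.3972, 0.3296, 0.2732).
So the stationary probability of Escalated is 0.2732.

0.2732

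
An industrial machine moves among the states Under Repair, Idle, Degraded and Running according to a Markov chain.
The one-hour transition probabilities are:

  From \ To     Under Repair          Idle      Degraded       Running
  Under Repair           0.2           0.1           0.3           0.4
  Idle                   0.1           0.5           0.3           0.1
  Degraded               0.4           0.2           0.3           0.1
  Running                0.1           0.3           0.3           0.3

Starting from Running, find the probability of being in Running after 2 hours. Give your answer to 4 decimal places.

Propagate the distribution vector 2 hours from Running.
After 0 hours: (0.0000, 0.0000, 0.0000, 1.0000)
After 1 hour: (0.1000, 0.3000, 0.3000, 0.3000)
After 2 hours: (0.2000, 0.3100, 0.3000, 0.1900)
P(in Running after 2 hours) = 0.1900

0.1900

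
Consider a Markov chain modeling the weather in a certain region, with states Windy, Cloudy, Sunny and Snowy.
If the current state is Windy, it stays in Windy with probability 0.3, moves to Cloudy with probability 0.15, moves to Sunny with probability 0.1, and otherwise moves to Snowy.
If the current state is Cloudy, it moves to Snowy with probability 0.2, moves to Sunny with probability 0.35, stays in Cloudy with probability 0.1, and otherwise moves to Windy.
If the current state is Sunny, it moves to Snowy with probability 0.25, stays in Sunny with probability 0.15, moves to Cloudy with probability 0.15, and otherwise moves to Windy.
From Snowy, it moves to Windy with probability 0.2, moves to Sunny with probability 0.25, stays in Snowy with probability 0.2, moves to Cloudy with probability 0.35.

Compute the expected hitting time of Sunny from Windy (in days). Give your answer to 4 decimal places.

5.0300

Let t(s) be the expected number of days to first reach Sunny from state s, with t(Sunny) = 0. Conditioning on the first day:
t(Windy) = 1 + 0.3·t(Windy) + 0.15·t(Cloudy) + 0.45·t(Snowy)
t(Cloudy) = 1 + 0.35·t(Windy) + 0.1·t(Cloudy) + 0.2·t(Snowy)
t(Snowy) = 1 + 0.2·t(Windy) + 0.35·t(Cloudy) + 0.2·t(Snowy)
Solving: t(Windy) = 5.0300, t(Cloudy) = 4.0148, t(Snowy) = 4.2640.
Expected days from Windy to Sunny: 5.0300.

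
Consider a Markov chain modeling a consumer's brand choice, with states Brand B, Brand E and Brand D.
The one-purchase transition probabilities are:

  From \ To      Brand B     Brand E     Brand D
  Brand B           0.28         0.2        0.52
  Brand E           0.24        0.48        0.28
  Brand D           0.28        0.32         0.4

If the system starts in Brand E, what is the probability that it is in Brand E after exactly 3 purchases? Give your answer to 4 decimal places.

Propagate the distribution vector 3 purchases from Brand E.
After 0 purchases: (0.0000, 1.0000, 0.0000)
After 1 purchase: (0.2400, 0.4800, 0.2800)
After 2 purchases: (0.2608, 0.3680, 0.3712)
After 3 purchases: (0.2653, 0.3476, 0.3871)
P(in Brand E after 3 purchases) = 0.3476

0.3476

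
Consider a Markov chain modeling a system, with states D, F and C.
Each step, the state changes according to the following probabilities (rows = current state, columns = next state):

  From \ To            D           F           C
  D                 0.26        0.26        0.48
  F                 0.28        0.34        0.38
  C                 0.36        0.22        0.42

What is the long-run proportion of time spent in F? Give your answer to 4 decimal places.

0.2640

Let the stationary distribution be π with π = πP and π_1 + π_2 + π_3 = 1.
π_1 = 0.26·π_1 + 0.28·π_2 + 0.36·π_3
π_2 = 0.26·π_1 + 0.34·π_2 + 0.22·π_3
Solving with the normalization constraint gives π = (0.3081, 0.2640, 0.4279).
So the stationary probability of F is 0.2640.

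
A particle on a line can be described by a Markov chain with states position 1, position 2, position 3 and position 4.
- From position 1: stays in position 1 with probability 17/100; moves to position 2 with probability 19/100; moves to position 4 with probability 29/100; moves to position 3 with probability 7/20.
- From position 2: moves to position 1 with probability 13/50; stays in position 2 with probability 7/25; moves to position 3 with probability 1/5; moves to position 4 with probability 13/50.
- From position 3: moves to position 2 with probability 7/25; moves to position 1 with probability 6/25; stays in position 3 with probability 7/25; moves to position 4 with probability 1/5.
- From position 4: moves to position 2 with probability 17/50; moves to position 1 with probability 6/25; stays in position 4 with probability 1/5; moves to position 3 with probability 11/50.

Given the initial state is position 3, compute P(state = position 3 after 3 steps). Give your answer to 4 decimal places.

0.2601

Propagate the distribution vector 3 steps from position 3.
After 0 steps: (0.0000, 0.0000, 1.0000, 0.0000)
After 1 step: (0.2400, 0.2800, 0.2800, 0.2000)
After 2 steps: (0.2288, 0.2704, 0.2624, 0.2384)
After 3 steps: (0.2294, 0.2737, 0.2601, 0.2368)
P(in position 3 after 3 steps) = 0.2601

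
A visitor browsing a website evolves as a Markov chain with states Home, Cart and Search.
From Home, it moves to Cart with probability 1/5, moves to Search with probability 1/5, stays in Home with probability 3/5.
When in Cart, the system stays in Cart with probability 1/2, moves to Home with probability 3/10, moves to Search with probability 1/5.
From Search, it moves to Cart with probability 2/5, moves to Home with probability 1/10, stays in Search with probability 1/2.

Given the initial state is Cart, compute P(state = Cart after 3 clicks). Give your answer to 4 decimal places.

0.3690

Propagate the distribution vector 3 clicks from Cart.
After 0 clicks: (0.0000, 1.0000, 0.0000)
After 1 click: (0.3000, 0.5000, 0.2000)
After 2 clicks: (0.3500, 0.3900, 0.2600)
After 3 clicks: (0.3530, 0.3690, 0.2780)
P(in Cart after 3 clicks) = 0.3690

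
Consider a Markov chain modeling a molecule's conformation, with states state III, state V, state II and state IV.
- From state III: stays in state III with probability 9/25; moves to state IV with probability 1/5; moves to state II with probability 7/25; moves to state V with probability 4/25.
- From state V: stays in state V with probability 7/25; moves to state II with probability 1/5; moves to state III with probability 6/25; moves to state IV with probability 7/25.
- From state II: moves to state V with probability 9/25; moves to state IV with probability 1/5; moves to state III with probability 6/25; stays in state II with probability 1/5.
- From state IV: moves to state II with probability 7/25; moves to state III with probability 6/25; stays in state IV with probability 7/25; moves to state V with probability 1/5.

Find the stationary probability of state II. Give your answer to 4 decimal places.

Let the stationary distribution be π with π = πP and π_1 + π_2 + π_3 + π_4 = 1.
π_1 = 0.36·π_1 + 0.24·π_2 + 0.24·π_3 + 0.24·π_4
π_2 = 0.16·π_1 + 0.28·π_2 + 0.36·π_3 + 0.2·π_4
π_3 = 0.28·π_1 + 0.2·π_2 + 0.2·π_3 + 0.28·π_4
Solving with the normalization constraint gives π = (0.2727, 0.2474, 0.2409, 0.2389).
So the stationary probability of state II is 0.2409.

0.2409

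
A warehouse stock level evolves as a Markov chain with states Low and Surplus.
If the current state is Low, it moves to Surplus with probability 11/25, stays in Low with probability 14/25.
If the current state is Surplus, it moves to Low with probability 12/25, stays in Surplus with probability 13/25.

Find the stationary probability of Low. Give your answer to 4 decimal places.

0.5217

Let the stationary distribution be π with π = πP and π_1 + π_2 = 1.
π_1 = 0.56·π_1 + 0.48·π_2
Solving with the normalization constraint gives π = (0.5217, 0.4783).
So the stationary probability of Low is 0.5217.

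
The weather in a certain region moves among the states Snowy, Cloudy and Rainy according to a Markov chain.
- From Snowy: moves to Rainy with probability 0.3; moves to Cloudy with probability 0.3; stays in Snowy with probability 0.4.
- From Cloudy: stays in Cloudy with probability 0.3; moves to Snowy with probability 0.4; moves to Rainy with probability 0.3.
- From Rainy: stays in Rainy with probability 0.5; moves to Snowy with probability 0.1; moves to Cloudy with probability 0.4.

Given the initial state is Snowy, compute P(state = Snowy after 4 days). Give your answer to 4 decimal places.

0.2884

Propagate the distribution vector 4 days from Snowy.
After 0 days: (1.0000, 0.0000, 0.0000)
After 1 day: (0.4000, 0.3000, 0.3000)
After 2 days: (0.3100, 0.3300, 0.3600)
After 3 days: (0.2920, 0.3360, 0.3720)
After 4 days: (0.2884, 0.3372, 0.3744)
P(in Snowy after 4 days) = 0.2884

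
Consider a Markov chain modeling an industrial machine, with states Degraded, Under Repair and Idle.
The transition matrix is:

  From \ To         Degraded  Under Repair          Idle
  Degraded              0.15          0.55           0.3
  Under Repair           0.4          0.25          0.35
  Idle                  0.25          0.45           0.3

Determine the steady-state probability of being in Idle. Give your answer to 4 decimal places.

0.3199

Let the stationary distribution be π with π = πP and π_1 + π_2 + π_3 = 1.
π_1 = 0.15·π_1 + 0.4·π_2 + 0.25·π_3
π_2 = 0.55·π_1 + 0.25·π_2 + 0.45·π_3
Solving with the normalization constraint gives π = (0.2816, 0.3985, 0.3199).
So the stationary probability of Idle is 0.3199.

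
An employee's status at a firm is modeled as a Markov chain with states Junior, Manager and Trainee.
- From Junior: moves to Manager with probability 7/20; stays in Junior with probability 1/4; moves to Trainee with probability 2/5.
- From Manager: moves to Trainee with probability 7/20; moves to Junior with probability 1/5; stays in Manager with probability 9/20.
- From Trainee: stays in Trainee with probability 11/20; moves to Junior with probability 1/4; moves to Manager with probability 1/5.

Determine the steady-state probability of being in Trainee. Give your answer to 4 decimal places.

Let the stationary distribution be π with π = πP and π_1 + π_2 + π_3 = 1.
π_1 = 0.25·π_1 + 0.2·π_2 + 0.25·π_3
π_2 = 0.35·π_1 + 0.45·π_2 + 0.2·π_3
Solving with the normalization constraint gives π = (0.2343, 0.3135, 0.4521).
So the stationary probability of Trainee is 0.4521.

0.4521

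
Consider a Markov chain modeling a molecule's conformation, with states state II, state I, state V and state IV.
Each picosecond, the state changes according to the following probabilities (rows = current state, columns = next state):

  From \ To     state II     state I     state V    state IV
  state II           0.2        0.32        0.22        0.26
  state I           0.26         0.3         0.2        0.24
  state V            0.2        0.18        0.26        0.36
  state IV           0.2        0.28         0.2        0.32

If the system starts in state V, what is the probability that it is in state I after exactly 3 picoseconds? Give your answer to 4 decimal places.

Propagate the distribution vector 3 picoseconds from state V.
After 0 picoseconds: (0.0000, 0.0000, 1.0000, 0.0000)
After 1 picosecond: (0.2000, 0.1800, 0.2600, 0.3600)
After 2 picoseconds: (0.2108, 0.2656, 0.2196, 0.3040)
After 3 picoseconds: (0.2159, 0.2718, 0.2174, 0.2949)
P(in state I after 3 picoseconds) = 0.2718

0.2718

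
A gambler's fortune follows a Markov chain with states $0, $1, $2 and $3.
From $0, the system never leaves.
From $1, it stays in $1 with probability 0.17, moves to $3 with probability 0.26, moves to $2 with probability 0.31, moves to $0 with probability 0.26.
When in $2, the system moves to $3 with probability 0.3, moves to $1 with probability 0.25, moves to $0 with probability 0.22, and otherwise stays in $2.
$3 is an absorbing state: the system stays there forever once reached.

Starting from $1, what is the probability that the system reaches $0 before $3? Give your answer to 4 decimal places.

Let h(s) be the probability of absorption at $0 starting from transient state s. Then h($0) = 1 and h($3) = 0. By first-step analysis:
h($1) = 0.26·1 + 0.17·h($1) + 0.31·h($2) + 0.26·0
h($2) = 0.22·1 + 0.25·h($1) + 0.23·h($2) + 0.3·0
Solving: h($1) = 0.4779, h($2) = 0.4409.
Starting from $1, the probability is 0.4779.

0.4779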